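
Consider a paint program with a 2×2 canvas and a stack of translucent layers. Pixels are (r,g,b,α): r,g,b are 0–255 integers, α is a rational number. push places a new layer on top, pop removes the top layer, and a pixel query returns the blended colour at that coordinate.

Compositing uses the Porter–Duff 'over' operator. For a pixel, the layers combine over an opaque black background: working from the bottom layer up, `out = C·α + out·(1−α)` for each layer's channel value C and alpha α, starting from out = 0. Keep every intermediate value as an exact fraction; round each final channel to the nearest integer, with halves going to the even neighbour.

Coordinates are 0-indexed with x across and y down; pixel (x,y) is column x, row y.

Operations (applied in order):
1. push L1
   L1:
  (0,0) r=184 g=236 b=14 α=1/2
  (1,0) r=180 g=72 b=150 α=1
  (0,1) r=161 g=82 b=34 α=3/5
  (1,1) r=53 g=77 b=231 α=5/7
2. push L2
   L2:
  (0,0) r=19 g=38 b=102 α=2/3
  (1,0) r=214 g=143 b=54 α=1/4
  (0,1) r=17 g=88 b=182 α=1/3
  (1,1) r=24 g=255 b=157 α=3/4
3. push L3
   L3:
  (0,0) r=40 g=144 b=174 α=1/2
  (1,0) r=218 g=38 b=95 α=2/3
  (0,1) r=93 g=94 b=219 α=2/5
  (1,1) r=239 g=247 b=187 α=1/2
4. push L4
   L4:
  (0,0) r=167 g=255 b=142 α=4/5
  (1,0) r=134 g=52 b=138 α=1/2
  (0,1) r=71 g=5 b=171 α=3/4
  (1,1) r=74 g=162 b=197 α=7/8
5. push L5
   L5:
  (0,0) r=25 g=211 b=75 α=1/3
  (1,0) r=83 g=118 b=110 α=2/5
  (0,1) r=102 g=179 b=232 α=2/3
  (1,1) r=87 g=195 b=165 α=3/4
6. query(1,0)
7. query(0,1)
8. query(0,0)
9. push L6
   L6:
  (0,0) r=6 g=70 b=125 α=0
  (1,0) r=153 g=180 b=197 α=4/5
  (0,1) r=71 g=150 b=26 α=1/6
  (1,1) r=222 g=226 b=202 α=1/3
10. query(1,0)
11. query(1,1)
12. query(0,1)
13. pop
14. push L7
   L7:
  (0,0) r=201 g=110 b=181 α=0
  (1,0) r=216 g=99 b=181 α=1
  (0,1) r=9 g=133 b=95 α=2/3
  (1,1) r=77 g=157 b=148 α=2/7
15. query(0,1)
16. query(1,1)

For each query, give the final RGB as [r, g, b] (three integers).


at x=1,y=0 over L1,L2,L3,L4,L5:
L1 α=1: [180, 72, 150]
L2 α=1/4: [377/2, 359/4, 126]
L3 α=2/3: [1249/6, 221/4, 316/3]
L4 α=1/2: [2053/12, 429/8, 365/3]
L5 α=2/5: [2717/20, 635/8, 117]
= [136, 79, 117]

(0,1) stack=L1,L2,L3,L4,L5; from [0,0,0]:
L1 α=3/5: [483/5, 246/5, 102/5]
L2 α=1/3: [1051/15, 932/15, 1114/15]
L3 α=2/5: [1981/25, 1872/25, 3304/25]
L4 α=3/4: [3653/50, 2247/100, 16129/100]
L5 α=2/3: [13853/150, 38047/300, 20843/100]
→ [92, 127, 208]

at x=0,y=0 over L1,L2,L3,L4,L5:
+L1 (α=1/2) → [92, 118, 7]
+L2 (α=2/3) → [130/3, 194/3, 211/3]
+L3 (α=1/2) → [125/3, 313/3, 733/6]
+L4 (α=4/5) → [2129/15, 3373/15, 4141/30]
+L5 (α=1/3) → [4633/45, 9911/45, 5266/45]
= [103, 220, 117]

query (1,0) [L1,L2,L3,L4,L5,L6] — begin 0,0,0
+L1 (α=1) → [180, 72, 150]
+L2 (α=1/4) → [377/2, 359/4, 126]
+L3 (α=2/3) → [1249/6, 221/4, 316/3]
+L4 (α=1/2) → [2053/12, 429/8, 365/3]
+L5 (α=2/5) → [2717/20, 635/8, 117]
+L6 (α=4/5) → [14957/100, 1279/8, 181]
= [150, 160, 181]

at x=1,y=1 over L1,L2,L3,L4,L5,L6:
+L1 (α=5/7) → [265/7, 55, 165]
+L2 (α=3/4) → [769/28, 205, 159]
+L3 (α=1/2) → [7461/56, 226, 173]
+L4 (α=7/8) → [36469/448, 170, 194]
+L5 (α=3/4) → [153397/1792, 755/4, 689/4]
+L6 (α=1/3) → [352309/2688, 1207/6, 1093/6]
→ [131, 201, 182]

at x=0,y=1 over L1,L2,L3,L4,L5,L6:
+L1 (α=3/5) → [483/5, 246/5, 102/5]
+L2 (α=1/3) → [1051/15, 932/15, 1114/15]
+L3 (α=2/5) → [1981/25, 1872/25, 3304/25]
+L4 (α=3/4) → [3653/50, 2247/100, 16129/100]
+L5 (α=2/3) → [13853/150, 38047/300, 20843/100]
+L6 (α=1/6) → [15983/180, 47047/360, 7121/40]
= [89, 131, 178]

(0,1) stack=L1,L2,L3,L4,L5,L7; from [0,0,0]:
L1 α=3/5: [483/5, 246/5, 102/5]
L2 α=1/3: [1051/15, 932/15, 1114/15]
L3 α=2/5: [1981/25, 1872/25, 3304/25]
L4 α=3/4: [3653/50, 2247/100, 16129/100]
L5 α=2/3: [13853/150, 38047/300, 20843/100]
L7 α=2/3: [16553/450, 117847/900, 13281/100]
→ [37, 131, 133]

query (1,1) [L1,L2,L3,L4,L5,L7] — begin 0,0,0
+L1 (α=5/7) → [265/7, 55, 165]
+L2 (α=3/4) → [769/28, 205, 159]
+L3 (α=1/2) → [7461/56, 226, 173]
+L4 (α=7/8) → [36469/448, 170, 194]
+L5 (α=3/4) → [153397/1792, 755/4, 689/4]
+L7 (α=2/7) → [1042953/12544, 5031/28, 4629/28]
= [83, 180, 165]


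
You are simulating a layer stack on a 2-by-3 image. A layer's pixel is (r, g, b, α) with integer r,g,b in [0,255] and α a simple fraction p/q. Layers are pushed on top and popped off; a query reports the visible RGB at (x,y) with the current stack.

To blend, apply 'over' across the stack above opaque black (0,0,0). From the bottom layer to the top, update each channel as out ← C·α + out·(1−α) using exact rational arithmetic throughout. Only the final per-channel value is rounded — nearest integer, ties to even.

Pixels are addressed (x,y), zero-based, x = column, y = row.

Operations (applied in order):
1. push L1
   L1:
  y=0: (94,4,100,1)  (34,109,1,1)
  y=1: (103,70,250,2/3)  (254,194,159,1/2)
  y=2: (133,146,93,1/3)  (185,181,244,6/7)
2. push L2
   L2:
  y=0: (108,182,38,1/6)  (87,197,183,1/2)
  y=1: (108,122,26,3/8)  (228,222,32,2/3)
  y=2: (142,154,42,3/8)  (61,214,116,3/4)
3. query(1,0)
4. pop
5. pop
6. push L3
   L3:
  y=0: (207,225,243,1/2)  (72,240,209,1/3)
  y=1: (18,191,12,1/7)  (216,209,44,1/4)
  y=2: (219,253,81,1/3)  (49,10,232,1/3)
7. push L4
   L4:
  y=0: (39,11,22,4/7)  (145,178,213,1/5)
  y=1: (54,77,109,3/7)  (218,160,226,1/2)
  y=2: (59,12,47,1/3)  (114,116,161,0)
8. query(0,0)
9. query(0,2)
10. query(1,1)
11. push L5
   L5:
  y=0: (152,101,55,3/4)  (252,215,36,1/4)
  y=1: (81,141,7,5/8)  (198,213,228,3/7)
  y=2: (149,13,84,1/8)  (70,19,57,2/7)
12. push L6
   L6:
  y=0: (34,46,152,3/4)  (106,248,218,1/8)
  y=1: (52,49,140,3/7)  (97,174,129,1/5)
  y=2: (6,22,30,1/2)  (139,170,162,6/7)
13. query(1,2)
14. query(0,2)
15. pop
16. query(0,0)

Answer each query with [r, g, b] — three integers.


at x=1,y=0 over L1,L2:
+L1 (α=1) → [34, 109, 1]
+L2 (α=1/2) → [121/2, 153, 92]
→ [60, 153, 92]

query (0,0) [L3,L4] — begin 0,0,0
after L3 α=1/2: [207/2, 225/2, 243/2]
after L4 α=4/7: [933/14, 109/2, 905/14]
= [67, 54, 65]

query (0,2) [L3,L4] — begin 0,0,0
+L3 (α=1/3) → [73, 253/3, 27]
+L4 (α=1/3) → [205/3, 542/9, 101/3]
= [68, 60, 34]

at x=1,y=1 over L3,L4:
after L3 α=1/4: [54, 209/4, 11]
after L4 α=1/2: [136, 849/8, 237/2]
= [136, 106, 118]

at x=1,y=2 over L3,L4,L5,L6:
+L3 (α=1/3) → [49/3, 10/3, 232/3]
+L4 (α=0) → [49/3, 10/3, 232/3]
+L5 (α=2/7) → [95/3, 164/21, 1502/21]
+L6 (α=6/7) → [371/3, 21584/147, 21914/147]
= [124, 147, 149]

query (0,2) [L3,L4,L5,L6] — begin 0,0,0
+L3 (α=1/3) → [73, 253/3, 27]
+L4 (α=1/3) → [205/3, 542/9, 101/3]
+L5 (α=1/8) → [941/12, 3911/72, 959/24]
+L6 (α=1/2) → [1013/24, 5495/144, 1679/48]
= [42, 38, 35]

(0,0) stack=L3,L4,L5; from [0,0,0]:
after L3 α=1/2: [207/2, 225/2, 243/2]
after L4 α=4/7: [933/14, 109/2, 905/14]
after L5 α=3/4: [7317/56, 715/8, 3215/56]
→ [131, 89, 57]


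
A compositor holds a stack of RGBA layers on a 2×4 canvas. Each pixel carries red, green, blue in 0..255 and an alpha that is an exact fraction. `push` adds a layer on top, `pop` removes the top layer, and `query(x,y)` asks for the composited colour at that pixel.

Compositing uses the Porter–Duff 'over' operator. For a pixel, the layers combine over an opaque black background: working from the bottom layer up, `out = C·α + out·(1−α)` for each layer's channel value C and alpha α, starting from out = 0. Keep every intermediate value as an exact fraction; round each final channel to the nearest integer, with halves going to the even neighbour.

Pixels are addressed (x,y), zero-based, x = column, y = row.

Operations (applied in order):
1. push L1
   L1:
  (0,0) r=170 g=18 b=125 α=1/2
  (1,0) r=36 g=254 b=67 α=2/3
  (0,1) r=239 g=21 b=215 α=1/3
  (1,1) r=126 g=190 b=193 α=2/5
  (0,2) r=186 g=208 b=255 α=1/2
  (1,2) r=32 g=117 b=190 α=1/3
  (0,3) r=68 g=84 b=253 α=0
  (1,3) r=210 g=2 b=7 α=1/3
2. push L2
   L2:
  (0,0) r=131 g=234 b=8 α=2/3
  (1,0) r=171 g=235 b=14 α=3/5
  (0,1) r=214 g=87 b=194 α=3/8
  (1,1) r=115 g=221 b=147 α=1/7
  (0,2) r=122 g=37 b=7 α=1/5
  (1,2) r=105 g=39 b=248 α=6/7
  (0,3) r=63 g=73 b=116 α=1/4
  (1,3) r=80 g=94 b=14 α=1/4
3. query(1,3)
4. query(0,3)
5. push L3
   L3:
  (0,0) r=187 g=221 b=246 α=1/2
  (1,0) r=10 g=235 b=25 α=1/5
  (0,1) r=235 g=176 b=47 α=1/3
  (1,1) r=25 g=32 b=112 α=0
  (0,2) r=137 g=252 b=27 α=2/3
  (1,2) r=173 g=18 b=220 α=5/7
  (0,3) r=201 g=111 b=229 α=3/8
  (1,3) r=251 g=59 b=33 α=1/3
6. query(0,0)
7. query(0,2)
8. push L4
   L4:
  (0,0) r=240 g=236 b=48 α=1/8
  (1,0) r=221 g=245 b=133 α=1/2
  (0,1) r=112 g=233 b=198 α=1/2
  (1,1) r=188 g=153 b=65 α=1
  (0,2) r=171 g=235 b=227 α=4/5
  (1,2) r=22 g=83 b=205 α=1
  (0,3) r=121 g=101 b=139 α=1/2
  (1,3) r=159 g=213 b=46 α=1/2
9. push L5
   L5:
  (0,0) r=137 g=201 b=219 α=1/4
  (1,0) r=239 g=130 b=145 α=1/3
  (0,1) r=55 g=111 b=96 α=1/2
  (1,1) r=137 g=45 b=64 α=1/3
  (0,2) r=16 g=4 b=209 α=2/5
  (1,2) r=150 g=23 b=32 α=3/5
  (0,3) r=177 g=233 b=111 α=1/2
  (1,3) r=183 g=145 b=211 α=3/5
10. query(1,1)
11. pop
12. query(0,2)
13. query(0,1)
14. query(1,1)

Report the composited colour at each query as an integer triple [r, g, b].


at x=1,y=3 over L1,L2:
L1 α=1/3: [70, 2/3, 7/3]
L2 α=1/4: [145/2, 24, 21/4]
= [72, 24, 5]

at x=0,y=3 over L1,L2:
after L1 α=0: [0, 0, 0]
after L2 α=1/4: [63/4, 73/4, 29]
= [16, 18, 29]

at x=0,y=0 over L1,L2,L3:
after L1 α=1/2: [85, 9, 125/2]
after L2 α=2/3: [347/3, 159, 157/6]
after L3 α=1/2: [454/3, 190, 1633/12]
= [151, 190, 136]

(0,2) stack=L1,L2,L3; from [0,0,0]:
after L1 α=1/2: [93, 104, 255/2]
after L2 α=1/5: [494/5, 453/5, 517/5]
after L3 α=2/3: [1864/15, 991/5, 787/15]
rounded: [124, 198, 52]

query (1,1) [L1,L2,L3,L4,L5] — begin 0,0,0
L1 α=2/5: [252/5, 76, 386/5]
L2 α=1/7: [2087/35, 677/7, 3051/35]
L3 α=0: [2087/35, 677/7, 3051/35]
L4 α=1: [188, 153, 65]
L5 α=1/3: [171, 117, 194/3]
→ [171, 117, 65]

at x=0,y=2 over L1,L2,L3,L4:
L1 α=1/2: [93, 104, 255/2]
L2 α=1/5: [494/5, 453/5, 517/5]
L3 α=2/3: [1864/15, 991/5, 787/15]
L4 α=4/5: [12124/75, 5691/25, 14407/75]
rounded: [162, 228, 192]

at x=0,y=1 over L1,L2,L3,L4:
+L1 (α=1/3) → [239/3, 7, 215/3]
+L2 (α=3/8) → [3121/24, 37, 2821/24]
+L3 (α=1/3) → [5941/36, 250/3, 3385/36]
+L4 (α=1/2) → [9973/72, 949/6, 10513/72]
→ [139, 158, 146]

(1,1) stack=L1,L2,L3,L4; from [0,0,0]:
L1 α=2/5: [252/5, 76, 386/5]
L2 α=1/7: [2087/35, 677/7, 3051/35]
L3 α=0: [2087/35, 677/7, 3051/35]
L4 α=1: [188, 153, 65]
rounded: [188, 153, 65]


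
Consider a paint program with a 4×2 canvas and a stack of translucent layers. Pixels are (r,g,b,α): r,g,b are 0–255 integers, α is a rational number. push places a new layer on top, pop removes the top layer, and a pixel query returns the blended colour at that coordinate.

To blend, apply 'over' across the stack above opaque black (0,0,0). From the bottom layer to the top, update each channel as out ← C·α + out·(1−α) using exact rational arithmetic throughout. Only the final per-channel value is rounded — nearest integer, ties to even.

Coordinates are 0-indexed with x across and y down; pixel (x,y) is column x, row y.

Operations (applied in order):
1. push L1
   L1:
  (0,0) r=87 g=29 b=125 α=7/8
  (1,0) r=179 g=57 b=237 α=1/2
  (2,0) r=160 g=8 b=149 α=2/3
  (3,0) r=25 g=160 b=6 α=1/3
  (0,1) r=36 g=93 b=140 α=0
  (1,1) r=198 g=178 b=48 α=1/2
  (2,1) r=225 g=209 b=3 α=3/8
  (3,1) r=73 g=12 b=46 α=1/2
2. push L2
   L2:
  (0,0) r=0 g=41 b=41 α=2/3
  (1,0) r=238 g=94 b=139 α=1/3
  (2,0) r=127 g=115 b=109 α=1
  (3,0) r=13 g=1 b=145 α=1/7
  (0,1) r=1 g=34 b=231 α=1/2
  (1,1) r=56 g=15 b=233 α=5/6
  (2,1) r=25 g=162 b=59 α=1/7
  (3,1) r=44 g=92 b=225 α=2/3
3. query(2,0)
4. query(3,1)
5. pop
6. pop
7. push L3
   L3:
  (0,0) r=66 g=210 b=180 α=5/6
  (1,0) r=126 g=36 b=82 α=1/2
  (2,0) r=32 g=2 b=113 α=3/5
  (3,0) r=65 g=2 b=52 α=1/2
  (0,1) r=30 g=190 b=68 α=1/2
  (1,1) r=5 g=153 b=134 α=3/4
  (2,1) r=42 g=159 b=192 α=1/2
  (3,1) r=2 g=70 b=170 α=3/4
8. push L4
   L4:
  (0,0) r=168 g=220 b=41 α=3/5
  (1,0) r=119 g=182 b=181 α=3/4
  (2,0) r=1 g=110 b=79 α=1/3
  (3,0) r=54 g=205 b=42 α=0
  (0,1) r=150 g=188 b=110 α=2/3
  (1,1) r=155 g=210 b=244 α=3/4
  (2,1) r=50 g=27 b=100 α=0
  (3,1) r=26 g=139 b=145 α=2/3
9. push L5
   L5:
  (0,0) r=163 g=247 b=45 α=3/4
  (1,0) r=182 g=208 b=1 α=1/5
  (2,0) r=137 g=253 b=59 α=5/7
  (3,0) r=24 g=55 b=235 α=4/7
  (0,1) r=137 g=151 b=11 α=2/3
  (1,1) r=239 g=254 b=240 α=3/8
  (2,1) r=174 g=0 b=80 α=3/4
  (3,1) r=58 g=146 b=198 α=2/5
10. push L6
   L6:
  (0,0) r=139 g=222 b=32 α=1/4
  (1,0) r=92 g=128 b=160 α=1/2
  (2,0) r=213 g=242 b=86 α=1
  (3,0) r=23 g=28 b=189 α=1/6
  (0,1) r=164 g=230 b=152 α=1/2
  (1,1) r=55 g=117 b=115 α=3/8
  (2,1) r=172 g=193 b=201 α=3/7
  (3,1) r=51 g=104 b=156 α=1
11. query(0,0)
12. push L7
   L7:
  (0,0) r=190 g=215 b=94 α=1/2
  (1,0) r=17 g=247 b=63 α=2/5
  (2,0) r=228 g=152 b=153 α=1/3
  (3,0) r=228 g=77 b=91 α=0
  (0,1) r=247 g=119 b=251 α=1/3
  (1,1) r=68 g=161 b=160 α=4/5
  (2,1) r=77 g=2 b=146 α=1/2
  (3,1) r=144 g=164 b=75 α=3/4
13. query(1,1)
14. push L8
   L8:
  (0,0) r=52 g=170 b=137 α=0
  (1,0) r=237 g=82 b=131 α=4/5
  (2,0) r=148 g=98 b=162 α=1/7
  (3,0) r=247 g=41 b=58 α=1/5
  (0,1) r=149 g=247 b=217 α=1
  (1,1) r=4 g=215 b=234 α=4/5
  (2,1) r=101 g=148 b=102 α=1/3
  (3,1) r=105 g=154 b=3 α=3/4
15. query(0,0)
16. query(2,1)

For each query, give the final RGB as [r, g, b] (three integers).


(2,0) stack=L1,L2; from [0,0,0]:
after L1 α=2/3: [320/3, 16/3, 298/3]
after L2 α=1: [127, 115, 109]
→ [127, 115, 109]

query (3,1) [L1,L2] — begin 0,0,0
+L1 (α=1/2) → [73/2, 6, 23]
+L2 (α=2/3) → [83/2, 190/3, 473/3]
rounded: [42, 63, 158]

(0,0) stack=L3,L4,L5,L6; from [0,0,0]:
after L3 α=5/6: [55, 175, 150]
after L4 α=3/5: [614/5, 202, 423/5]
after L5 α=3/4: [3059/20, 943/4, 549/10]
after L6 α=1/4: [11957/80, 3717/16, 1967/40]
rounded: [149, 232, 49]

at x=1,y=1 over L3,L4,L5,L6,L7:
+L3 (α=3/4) → [15/4, 459/4, 201/2]
+L4 (α=3/4) → [1875/16, 2979/16, 1665/8]
+L5 (α=3/8) → [20847/128, 27087/128, 14085/64]
+L6 (α=3/8) → [125355/1024, 180363/1024, 92505/512]
+L7 (α=4/5) → [403883/5120, 839819/5120, 84037/512]
= [79, 164, 164]

at x=0,y=0 over L3,L4,L5,L6,L7,L8:
after L3 α=5/6: [55, 175, 150]
after L4 α=3/5: [614/5, 202, 423/5]
after L5 α=3/4: [3059/20, 943/4, 549/10]
after L6 α=1/4: [11957/80, 3717/16, 1967/40]
after L7 α=1/2: [27157/160, 7157/32, 5727/80]
after L8 α=0: [27157/160, 7157/32, 5727/80]
→ [170, 224, 72]

at x=2,y=1 over L3,L4,L5,L6,L7,L8:
L3 α=1/2: [21, 159/2, 96]
L4 α=0: [21, 159/2, 96]
L5 α=3/4: [543/4, 159/8, 84]
L6 α=3/7: [1059/7, 1317/14, 939/7]
L7 α=1/2: [799/7, 1345/28, 1961/14]
L8 α=1/3: [2305/21, 1139/14, 2675/21]
rounded: [110, 81, 127]


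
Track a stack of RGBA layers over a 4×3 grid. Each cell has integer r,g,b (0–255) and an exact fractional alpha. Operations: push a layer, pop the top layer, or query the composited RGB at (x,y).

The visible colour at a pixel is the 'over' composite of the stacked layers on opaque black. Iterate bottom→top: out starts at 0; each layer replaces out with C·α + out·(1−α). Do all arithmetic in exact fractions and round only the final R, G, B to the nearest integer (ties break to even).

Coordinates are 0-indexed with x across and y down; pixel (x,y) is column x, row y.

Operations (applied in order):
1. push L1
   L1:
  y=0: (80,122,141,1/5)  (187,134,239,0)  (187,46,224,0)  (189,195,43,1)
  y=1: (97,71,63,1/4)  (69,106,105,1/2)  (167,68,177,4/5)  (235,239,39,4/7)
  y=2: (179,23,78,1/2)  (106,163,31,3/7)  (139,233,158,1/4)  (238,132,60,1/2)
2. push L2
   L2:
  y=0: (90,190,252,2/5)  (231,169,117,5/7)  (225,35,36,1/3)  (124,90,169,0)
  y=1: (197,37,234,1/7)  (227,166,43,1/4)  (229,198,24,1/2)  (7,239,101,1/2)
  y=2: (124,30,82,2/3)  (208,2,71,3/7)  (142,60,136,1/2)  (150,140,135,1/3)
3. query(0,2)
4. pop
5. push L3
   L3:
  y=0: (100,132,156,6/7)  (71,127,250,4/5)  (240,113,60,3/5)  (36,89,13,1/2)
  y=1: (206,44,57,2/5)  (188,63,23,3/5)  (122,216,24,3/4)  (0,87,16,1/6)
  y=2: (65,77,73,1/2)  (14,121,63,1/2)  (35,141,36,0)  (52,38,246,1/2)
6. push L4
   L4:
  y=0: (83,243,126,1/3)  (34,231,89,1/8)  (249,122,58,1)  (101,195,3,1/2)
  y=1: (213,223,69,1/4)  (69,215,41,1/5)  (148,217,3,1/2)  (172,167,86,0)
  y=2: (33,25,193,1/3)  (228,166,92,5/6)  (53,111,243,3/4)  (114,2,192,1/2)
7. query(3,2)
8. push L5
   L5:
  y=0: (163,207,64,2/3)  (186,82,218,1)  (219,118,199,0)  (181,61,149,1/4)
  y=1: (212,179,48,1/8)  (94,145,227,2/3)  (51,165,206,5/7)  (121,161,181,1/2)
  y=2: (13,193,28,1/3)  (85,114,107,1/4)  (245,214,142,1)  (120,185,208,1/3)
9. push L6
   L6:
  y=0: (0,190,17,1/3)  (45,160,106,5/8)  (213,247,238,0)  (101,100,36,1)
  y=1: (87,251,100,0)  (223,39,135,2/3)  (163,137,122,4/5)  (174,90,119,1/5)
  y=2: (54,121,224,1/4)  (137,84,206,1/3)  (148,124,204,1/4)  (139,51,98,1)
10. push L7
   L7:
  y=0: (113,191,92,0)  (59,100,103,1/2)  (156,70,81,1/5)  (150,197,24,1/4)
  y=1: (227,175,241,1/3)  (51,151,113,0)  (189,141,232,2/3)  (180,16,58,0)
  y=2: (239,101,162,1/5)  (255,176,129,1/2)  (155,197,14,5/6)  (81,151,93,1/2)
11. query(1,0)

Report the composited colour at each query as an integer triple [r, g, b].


(0,2) stack=L1,L2; from [0,0,0]:
after L1 α=1/2: [179/2, 23/2, 39]
after L2 α=2/3: [225/2, 143/6, 203/3]
→ [112, 24, 68]

at x=3,y=2 over L1,L3,L4:
after L1 α=1/2: [119, 66, 30]
after L3 α=1/2: [171/2, 52, 138]
after L4 α=1/2: [399/4, 27, 165]
rounded: [100, 27, 165]

query (1,0) [L1,L3,L4,L5,L6,L7] — begin 0,0,0
L1 α=0: [0, 0, 0]
L3 α=4/5: [284/5, 508/5, 200]
L4 α=1/8: [1079/20, 4711/40, 1489/8]
L5 α=1: [186, 82, 218]
L6 α=5/8: [783/8, 523/4, 148]
L7 α=1/2: [1255/16, 923/8, 251/2]
→ [78, 115, 126]


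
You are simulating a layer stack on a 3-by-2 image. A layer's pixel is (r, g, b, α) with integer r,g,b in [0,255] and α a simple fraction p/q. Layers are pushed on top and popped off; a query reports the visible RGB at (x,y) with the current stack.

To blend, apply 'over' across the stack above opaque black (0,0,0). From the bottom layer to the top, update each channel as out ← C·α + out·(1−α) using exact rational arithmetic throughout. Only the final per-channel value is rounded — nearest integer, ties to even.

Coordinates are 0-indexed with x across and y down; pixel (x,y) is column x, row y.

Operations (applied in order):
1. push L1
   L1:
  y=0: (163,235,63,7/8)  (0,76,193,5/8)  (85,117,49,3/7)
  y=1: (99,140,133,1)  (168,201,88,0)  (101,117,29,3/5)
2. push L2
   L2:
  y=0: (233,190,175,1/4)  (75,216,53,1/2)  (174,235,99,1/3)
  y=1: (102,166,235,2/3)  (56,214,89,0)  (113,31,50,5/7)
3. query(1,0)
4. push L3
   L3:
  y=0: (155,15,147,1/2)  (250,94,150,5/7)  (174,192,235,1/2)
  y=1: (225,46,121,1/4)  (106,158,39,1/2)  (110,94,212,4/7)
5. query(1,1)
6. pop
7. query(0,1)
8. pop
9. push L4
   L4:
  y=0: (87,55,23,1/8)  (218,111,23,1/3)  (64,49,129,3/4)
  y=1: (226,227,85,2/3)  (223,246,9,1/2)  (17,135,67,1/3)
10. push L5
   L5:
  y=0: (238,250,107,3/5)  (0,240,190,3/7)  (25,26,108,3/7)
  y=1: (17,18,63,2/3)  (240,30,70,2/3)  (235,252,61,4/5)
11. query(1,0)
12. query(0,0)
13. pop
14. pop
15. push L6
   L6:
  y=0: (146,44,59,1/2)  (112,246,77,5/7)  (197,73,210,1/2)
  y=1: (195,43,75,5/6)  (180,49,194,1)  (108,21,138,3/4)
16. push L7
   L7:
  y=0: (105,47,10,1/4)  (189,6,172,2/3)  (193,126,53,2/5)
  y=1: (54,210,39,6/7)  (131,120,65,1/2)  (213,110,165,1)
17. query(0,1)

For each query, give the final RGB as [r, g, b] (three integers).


(1,0) stack=L1,L2; from [0,0,0]:
L1 α=5/8: [0, 95/2, 965/8]
L2 α=1/2: [75/2, 527/4, 1389/16]
rounded: [38, 132, 87]

at x=1,y=1 over L1,L2,L3:
after L1 α=0: [0, 0, 0]
after L2 α=0: [0, 0, 0]
after L3 α=1/2: [53, 79, 39/2]
rounded: [53, 79, 20]

query (0,1) [L1,L2] — begin 0,0,0
after L1 α=1: [99, 140, 133]
after L2 α=2/3: [101, 472/3, 201]
= [101, 157, 201]

query (1,0) [L1,L4,L5] — begin 0,0,0
after L1 α=5/8: [0, 95/2, 965/8]
after L4 α=1/3: [218/3, 206/3, 1057/12]
after L5 α=3/7: [872/21, 2984/21, 2767/21]
= [42, 142, 132]

query (0,0) [L1,L4,L5] — begin 0,0,0
L1 α=7/8: [1141/8, 1645/8, 441/8]
L4 α=1/8: [8683/64, 11955/64, 3271/64]
L5 α=3/5: [31531/160, 7191/32, 13543/160]
rounded: [197, 225, 85]

query (0,1) [L1,L6,L7] — begin 0,0,0
L1 α=1: [99, 140, 133]
L6 α=5/6: [179, 355/6, 254/3]
L7 α=6/7: [503/7, 7915/42, 956/21]
rounded: [72, 188, 46]


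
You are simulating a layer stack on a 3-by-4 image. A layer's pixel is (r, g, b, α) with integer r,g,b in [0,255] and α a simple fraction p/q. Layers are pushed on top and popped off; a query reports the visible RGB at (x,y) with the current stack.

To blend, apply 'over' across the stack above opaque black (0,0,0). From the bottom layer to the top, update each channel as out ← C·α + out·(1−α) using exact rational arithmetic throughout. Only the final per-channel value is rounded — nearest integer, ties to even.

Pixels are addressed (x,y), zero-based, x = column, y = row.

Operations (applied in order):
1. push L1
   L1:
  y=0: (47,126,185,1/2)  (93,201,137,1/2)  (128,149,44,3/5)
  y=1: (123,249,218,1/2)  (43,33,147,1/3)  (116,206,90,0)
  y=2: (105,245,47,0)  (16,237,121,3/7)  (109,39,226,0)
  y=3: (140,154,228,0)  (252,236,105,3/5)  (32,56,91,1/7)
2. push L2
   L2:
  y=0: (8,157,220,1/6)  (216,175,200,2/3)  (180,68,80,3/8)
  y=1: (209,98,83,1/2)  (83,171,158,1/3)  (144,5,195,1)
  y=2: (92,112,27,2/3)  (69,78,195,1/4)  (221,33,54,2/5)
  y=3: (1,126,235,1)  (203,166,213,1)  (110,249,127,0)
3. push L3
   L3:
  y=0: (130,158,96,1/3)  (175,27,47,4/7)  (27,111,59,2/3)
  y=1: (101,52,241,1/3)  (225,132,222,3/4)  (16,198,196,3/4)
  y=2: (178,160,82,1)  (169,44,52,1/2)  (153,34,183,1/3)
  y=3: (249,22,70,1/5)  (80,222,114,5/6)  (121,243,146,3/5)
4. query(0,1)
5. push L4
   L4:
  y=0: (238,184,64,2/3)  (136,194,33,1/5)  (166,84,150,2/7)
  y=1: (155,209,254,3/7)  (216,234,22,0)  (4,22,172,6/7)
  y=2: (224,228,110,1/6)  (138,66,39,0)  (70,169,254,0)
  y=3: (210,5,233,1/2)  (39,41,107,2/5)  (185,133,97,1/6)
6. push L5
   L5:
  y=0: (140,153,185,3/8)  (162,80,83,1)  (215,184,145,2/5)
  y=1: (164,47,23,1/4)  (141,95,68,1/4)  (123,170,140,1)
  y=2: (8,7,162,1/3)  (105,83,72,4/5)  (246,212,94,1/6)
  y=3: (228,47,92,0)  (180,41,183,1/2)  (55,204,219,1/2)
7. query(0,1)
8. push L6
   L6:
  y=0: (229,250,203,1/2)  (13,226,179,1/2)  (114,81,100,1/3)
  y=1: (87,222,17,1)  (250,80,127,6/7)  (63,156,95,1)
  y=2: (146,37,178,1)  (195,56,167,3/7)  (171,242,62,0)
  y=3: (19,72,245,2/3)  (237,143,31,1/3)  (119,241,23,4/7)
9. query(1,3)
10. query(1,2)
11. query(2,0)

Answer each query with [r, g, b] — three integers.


query (0,1) [L1,L2,L3] — begin 0,0,0
L1 α=1/2: [123/2, 249/2, 109]
L2 α=1/2: [541/4, 445/4, 96]
L3 α=1/3: [743/6, 183/2, 433/3]
= [124, 92, 144]

query (0,1) [L1,L2,L3,L4,L5] — begin 0,0,0
L1 α=1/2: [123/2, 249/2, 109]
L2 α=1/2: [541/4, 445/4, 96]
L3 α=1/3: [743/6, 183/2, 433/3]
L4 α=3/7: [2881/21, 993/7, 574/3]
L5 α=1/4: [4029/28, 827/7, 597/4]
→ [144, 118, 149]

at x=1,y=3 over L1,L2,L3,L4,L5,L6:
+L1 (α=3/5) → [756/5, 708/5, 63]
+L2 (α=1) → [203, 166, 213]
+L3 (α=5/6) → [201/2, 638/3, 261/2]
+L4 (α=2/5) → [759/10, 144, 1211/10]
+L5 (α=1/2) → [2559/20, 185/2, 3041/20]
+L6 (α=1/3) → [1643/10, 328/3, 1117/10]
= [164, 109, 112]

query (1,2) [L1,L2,L3,L4,L5,L6] — begin 0,0,0
L1 α=3/7: [48/7, 711/7, 363/7]
L2 α=1/4: [627/28, 2679/28, 1227/14]
L3 α=1/2: [5359/56, 3911/56, 1955/28]
L4 α=0: [5359/56, 3911/56, 1955/28]
L5 α=4/5: [28879/280, 22503/280, 10019/140]
L6 α=3/7: [69829/490, 34263/490, 27554/245]
rounded: [143, 70, 112]

(2,0) stack=L1,L2,L3,L4,L5,L6; from [0,0,0]:
L1 α=3/5: [384/5, 447/5, 132/5]
L2 α=3/8: [231/2, 651/8, 93/2]
L3 α=2/3: [113/2, 809/8, 329/6]
L4 α=2/7: [1229/14, 5389/56, 3445/42]
L5 α=2/5: [9707/70, 7355/56, 1501/14]
L6 α=1/3: [13697/105, 9623/84, 2201/21]
→ [130, 115, 105]


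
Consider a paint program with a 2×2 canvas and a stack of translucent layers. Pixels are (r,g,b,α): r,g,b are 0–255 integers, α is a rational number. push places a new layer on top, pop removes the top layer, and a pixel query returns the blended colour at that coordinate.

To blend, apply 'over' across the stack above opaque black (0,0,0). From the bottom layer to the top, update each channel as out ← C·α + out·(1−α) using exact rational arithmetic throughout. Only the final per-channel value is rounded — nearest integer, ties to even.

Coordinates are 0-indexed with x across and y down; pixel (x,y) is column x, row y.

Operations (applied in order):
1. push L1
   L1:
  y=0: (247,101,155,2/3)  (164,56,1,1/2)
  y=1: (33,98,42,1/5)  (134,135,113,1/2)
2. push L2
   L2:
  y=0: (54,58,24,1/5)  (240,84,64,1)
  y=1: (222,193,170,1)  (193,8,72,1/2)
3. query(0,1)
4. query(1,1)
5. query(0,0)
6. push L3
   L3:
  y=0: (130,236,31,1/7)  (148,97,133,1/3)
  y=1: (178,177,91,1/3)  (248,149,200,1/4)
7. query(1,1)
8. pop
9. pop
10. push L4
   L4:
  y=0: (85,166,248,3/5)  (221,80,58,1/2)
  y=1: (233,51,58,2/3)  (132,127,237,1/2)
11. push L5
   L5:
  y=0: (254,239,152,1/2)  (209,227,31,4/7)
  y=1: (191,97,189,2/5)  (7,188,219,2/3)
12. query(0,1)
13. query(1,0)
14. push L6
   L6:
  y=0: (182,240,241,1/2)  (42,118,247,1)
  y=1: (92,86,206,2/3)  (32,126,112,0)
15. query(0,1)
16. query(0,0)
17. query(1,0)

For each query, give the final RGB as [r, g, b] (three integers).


(0,1) stack=L1,L2; from [0,0,0]:
+L1 (α=1/5) → [33/5, 98/5, 42/5]
+L2 (α=1) → [222, 193, 170]
= [222, 193, 170]

(1,1) stack=L1,L2; from [0,0,0]:
L1 α=1/2: [67, 135/2, 113/2]
L2 α=1/2: [130, 151/4, 257/4]
→ [130, 38, 64]

(0,0) stack=L1,L2; from [0,0,0]:
after L1 α=2/3: [494/3, 202/3, 310/3]
after L2 α=1/5: [2138/15, 982/15, 1312/15]
→ [143, 65, 87]

(1,1) stack=L1,L2,L3; from [0,0,0]:
after L1 α=1/2: [67, 135/2, 113/2]
after L2 α=1/2: [130, 151/4, 257/4]
after L3 α=1/4: [319/2, 1049/16, 1571/16]
→ [160, 66, 98]

at x=0,y=1 over L1,L4,L5:
L1 α=1/5: [33/5, 98/5, 42/5]
L4 α=2/3: [2363/15, 608/15, 622/15]
L5 α=2/5: [4273/25, 1578/25, 2512/25]
rounded: [171, 63, 100]

at x=1,y=0 over L1,L4,L5:
L1 α=1/2: [82, 28, 1/2]
L4 α=1/2: [303/2, 54, 117/4]
L5 α=4/7: [2581/14, 1070/7, 121/4]
rounded: [184, 153, 30]

query (0,1) [L1,L4,L5,L6] — begin 0,0,0
L1 α=1/5: [33/5, 98/5, 42/5]
L4 α=2/3: [2363/15, 608/15, 622/15]
L5 α=2/5: [4273/25, 1578/25, 2512/25]
L6 α=2/3: [8873/75, 5878/75, 12812/75]
→ [118, 78, 171]

query (0,0) [L1,L4,L5,L6] — begin 0,0,0
after L1 α=2/3: [494/3, 202/3, 310/3]
after L4 α=3/5: [1753/15, 1898/15, 2852/15]
after L5 α=1/2: [5563/30, 5483/30, 2566/15]
after L6 α=1/2: [11023/60, 12683/60, 6181/30]
= [184, 211, 206]

at x=1,y=0 over L1,L4,L5,L6:
L1 α=1/2: [82, 28, 1/2]
L4 α=1/2: [303/2, 54, 117/4]
L5 α=4/7: [2581/14, 1070/7, 121/4]
L6 α=1: [42, 118, 247]
= [42, 118, 247]


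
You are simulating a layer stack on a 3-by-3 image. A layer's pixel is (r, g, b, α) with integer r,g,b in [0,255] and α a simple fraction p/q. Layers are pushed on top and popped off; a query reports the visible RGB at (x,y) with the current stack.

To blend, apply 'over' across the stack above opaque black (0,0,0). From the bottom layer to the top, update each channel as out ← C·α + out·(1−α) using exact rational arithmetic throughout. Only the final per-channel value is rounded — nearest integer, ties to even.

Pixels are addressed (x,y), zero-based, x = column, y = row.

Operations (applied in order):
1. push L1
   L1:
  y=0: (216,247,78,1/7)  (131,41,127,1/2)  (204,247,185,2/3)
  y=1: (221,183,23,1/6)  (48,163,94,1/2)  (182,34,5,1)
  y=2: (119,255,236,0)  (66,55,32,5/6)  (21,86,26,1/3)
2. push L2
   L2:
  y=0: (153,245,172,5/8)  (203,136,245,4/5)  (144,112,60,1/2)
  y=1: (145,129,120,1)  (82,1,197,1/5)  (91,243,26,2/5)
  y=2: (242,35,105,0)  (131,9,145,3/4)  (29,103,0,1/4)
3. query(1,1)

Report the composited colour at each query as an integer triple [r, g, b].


query (1,1) [L1,L2] — begin 0,0,0
after L1 α=1/2: [24, 163/2, 47]
after L2 α=1/5: [178/5, 327/5, 77]
= [36, 65, 77]


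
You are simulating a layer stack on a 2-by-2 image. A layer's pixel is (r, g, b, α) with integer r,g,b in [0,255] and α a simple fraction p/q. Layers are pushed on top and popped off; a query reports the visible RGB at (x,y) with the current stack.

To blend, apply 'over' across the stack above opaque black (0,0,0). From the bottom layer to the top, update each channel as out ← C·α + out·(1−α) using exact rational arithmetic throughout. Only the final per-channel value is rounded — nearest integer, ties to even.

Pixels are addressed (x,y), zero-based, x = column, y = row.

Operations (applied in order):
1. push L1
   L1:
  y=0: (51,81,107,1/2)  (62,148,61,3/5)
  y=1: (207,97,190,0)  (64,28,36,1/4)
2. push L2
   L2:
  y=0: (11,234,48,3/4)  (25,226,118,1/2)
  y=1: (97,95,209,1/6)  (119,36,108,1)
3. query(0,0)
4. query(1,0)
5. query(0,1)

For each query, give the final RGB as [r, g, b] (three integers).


at x=0,y=0 over L1,L2:
L1 α=1/2: [51/2, 81/2, 107/2]
L2 α=3/4: [117/8, 1485/8, 395/8]
rounded: [15, 186, 49]

(1,0) stack=L1,L2; from [0,0,0]:
+L1 (α=3/5) → [186/5, 444/5, 183/5]
+L2 (α=1/2) → [311/10, 787/5, 773/10]
→ [31, 157, 77]

at x=0,y=1 over L1,L2:
+L1 (α=0) → [0, 0, 0]
+L2 (α=1/6) → [97/6, 95/6, 209/6]
→ [16, 16, 35]


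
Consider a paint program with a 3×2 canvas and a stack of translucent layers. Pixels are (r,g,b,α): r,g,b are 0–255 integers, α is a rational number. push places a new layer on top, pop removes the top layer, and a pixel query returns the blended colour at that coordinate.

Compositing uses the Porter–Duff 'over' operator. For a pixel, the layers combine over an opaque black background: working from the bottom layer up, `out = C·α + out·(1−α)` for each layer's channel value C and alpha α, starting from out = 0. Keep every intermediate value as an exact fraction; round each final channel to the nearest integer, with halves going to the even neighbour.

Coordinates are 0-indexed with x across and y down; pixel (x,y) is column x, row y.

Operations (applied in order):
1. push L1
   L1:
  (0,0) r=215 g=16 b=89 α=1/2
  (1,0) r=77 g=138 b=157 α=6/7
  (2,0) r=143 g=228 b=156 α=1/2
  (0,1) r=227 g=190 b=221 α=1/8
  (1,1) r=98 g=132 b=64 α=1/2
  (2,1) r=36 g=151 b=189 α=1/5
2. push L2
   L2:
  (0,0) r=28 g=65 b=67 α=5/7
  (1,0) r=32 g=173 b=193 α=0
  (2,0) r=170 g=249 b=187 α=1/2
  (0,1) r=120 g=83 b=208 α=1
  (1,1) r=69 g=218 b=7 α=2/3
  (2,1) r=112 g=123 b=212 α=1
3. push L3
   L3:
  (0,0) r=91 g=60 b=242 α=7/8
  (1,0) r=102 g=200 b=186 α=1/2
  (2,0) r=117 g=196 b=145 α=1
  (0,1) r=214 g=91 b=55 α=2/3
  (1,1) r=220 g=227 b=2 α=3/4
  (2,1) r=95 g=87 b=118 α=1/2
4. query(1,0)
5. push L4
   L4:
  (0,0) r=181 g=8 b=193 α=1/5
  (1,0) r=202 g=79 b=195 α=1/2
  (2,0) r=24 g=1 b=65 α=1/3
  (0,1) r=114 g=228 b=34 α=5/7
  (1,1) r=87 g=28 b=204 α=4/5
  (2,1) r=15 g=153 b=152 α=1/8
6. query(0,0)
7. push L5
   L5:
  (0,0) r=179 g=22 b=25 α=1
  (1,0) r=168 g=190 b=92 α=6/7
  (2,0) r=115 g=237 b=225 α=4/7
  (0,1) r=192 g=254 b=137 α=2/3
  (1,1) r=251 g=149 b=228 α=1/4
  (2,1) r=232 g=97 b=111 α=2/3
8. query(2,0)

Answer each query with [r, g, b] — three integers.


at x=1,y=0 over L1,L2,L3:
+L1 (α=6/7) → [66, 828/7, 942/7]
+L2 (α=0) → [66, 828/7, 942/7]
+L3 (α=1/2) → [84, 1114/7, 1122/7]
rounded: [84, 159, 160]

at x=0,y=0 over L1,L2,L3,L4:
+L1 (α=1/2) → [215/2, 8, 89/2]
+L2 (α=5/7) → [355/7, 341/7, 424/7]
+L3 (α=7/8) → [2407/28, 3281/56, 6141/28]
+L4 (α=1/5) → [3674/35, 3393/70, 7492/35]
→ [105, 48, 214]

at x=2,y=0 over L1,L2,L3,L4,L5:
+L1 (α=1/2) → [143/2, 114, 78]
+L2 (α=1/2) → [483/4, 363/2, 265/2]
+L3 (α=1) → [117, 196, 145]
+L4 (α=1/3) → [86, 131, 355/3]
+L5 (α=4/7) → [718/7, 1341/7, 1255/7]
→ [103, 192, 179]


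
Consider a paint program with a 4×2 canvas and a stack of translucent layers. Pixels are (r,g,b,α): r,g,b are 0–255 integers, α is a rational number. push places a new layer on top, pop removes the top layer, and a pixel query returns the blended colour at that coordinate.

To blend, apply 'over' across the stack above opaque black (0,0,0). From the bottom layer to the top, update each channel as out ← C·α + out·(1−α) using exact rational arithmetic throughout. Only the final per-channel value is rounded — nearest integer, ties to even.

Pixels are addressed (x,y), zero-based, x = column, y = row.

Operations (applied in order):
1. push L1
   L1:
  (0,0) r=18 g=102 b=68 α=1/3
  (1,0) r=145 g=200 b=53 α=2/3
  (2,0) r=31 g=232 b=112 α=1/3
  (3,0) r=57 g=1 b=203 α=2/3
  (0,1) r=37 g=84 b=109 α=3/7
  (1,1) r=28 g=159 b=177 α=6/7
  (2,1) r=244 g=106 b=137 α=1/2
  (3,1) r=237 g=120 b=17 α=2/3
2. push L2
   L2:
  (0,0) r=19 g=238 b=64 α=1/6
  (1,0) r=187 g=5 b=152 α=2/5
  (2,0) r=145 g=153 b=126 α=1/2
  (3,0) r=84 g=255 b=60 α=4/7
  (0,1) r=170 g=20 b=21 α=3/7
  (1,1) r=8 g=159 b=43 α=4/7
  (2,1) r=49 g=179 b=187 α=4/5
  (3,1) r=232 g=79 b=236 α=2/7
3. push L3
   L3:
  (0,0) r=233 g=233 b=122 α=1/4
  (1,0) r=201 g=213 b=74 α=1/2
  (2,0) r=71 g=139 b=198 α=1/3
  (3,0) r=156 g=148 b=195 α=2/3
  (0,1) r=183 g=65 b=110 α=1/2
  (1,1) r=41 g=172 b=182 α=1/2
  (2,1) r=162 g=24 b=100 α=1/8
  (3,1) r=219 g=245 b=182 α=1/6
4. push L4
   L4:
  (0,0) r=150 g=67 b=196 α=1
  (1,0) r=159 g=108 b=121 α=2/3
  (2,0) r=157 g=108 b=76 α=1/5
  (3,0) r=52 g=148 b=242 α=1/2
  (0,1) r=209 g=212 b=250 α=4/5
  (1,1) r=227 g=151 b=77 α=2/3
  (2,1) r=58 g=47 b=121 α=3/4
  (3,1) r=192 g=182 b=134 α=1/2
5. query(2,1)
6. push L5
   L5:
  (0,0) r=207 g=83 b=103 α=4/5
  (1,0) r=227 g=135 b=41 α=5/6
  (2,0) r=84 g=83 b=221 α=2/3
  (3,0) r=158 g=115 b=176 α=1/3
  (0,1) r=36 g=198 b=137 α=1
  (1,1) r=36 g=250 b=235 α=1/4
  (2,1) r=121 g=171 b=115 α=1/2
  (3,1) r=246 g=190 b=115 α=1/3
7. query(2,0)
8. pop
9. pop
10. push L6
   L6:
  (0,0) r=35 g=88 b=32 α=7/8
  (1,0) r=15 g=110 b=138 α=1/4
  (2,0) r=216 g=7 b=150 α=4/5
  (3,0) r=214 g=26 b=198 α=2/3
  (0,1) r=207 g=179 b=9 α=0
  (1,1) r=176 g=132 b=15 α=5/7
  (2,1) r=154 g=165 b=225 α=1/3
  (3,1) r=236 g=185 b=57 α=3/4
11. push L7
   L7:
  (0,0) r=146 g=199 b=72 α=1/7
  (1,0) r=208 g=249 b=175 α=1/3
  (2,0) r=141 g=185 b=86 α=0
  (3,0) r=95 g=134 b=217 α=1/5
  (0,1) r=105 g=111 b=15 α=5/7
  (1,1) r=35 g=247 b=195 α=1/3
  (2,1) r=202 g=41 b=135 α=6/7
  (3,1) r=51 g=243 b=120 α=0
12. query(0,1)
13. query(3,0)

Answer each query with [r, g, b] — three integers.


at x=2,y=1 over L1,L2,L3,L4:
after L1 α=1/2: [122, 53, 137/2]
after L2 α=4/5: [318/5, 769/5, 1633/10]
after L3 α=1/8: [759/10, 5503/40, 12431/80]
after L4 α=3/4: [2499/40, 11143/160, 41471/320]
rounded: [62, 70, 130]

at x=2,y=0 over L1,L2,L3,L4,L5:
after L1 α=1/3: [31/3, 232/3, 112/3]
after L2 α=1/2: [233/3, 691/6, 245/3]
after L3 α=1/3: [679/9, 1108/9, 1084/9]
after L4 α=1/5: [4129/45, 5404/45, 1004/9]
after L5 α=2/3: [11689/135, 12874/135, 4982/27]
rounded: [87, 95, 185]

(0,1) stack=L1,L2,L3,L6,L7; from [0,0,0]:
L1 α=3/7: [111/7, 36, 327/7]
L2 α=3/7: [4014/49, 204/7, 1749/49]
L3 α=1/2: [12981/98, 659/14, 7139/98]
L6 α=0: [12981/98, 659/14, 7139/98]
L7 α=5/7: [38706/343, 4544/49, 10814/343]
→ [113, 93, 32]

query (3,0) [L1,L2,L3,L6,L7] — begin 0,0,0
L1 α=2/3: [38, 2/3, 406/3]
L2 α=4/7: [450/7, 146, 646/7]
L3 α=2/3: [878/7, 442/3, 3376/21]
L6 α=2/3: [3874/21, 598/9, 11692/63]
L7 α=1/5: [17491/105, 3598/45, 60439/315]
= [167, 80, 192]


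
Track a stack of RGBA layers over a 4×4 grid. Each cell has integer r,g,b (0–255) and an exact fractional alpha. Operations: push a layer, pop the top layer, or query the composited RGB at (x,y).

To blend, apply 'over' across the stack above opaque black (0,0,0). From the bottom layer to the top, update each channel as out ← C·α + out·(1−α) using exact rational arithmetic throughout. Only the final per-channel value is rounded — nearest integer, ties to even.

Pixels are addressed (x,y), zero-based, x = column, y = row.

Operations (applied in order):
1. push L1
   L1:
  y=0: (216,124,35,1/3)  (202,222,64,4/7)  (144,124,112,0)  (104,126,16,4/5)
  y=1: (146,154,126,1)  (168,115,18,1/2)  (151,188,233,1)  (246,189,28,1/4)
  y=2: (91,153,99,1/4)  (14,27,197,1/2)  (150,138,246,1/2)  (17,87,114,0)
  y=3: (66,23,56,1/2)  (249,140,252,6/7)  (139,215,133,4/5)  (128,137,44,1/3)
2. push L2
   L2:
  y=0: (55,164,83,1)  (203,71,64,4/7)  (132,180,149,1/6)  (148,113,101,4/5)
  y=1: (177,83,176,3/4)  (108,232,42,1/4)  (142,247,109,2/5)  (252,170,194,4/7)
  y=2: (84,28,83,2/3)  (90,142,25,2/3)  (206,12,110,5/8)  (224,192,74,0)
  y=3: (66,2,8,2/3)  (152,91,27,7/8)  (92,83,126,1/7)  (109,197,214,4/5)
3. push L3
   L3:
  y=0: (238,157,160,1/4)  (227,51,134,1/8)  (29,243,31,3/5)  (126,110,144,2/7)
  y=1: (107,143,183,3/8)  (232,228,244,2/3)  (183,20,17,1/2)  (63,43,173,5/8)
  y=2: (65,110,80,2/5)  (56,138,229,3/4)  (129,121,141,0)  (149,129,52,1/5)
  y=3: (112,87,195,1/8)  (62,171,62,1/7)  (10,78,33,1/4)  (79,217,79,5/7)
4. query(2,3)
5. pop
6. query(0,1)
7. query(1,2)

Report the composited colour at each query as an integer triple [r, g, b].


at x=2,y=3 over L1,L2,L3:
+L1 (α=4/5) → [556/5, 172, 532/5]
+L2 (α=1/7) → [3796/35, 1115/7, 546/5]
+L3 (α=1/4) → [5869/70, 3891/28, 1803/20]
→ [84, 139, 90]

(0,1) stack=L1,L2; from [0,0,0]:
+L1 (α=1) → [146, 154, 126]
+L2 (α=3/4) → [677/4, 403/4, 327/2]
rounded: [169, 101, 164]

(1,2) stack=L1,L2; from [0,0,0]:
L1 α=1/2: [7, 27/2, 197/2]
L2 α=2/3: [187/3, 595/6, 99/2]
rounded: [62, 99, 50]


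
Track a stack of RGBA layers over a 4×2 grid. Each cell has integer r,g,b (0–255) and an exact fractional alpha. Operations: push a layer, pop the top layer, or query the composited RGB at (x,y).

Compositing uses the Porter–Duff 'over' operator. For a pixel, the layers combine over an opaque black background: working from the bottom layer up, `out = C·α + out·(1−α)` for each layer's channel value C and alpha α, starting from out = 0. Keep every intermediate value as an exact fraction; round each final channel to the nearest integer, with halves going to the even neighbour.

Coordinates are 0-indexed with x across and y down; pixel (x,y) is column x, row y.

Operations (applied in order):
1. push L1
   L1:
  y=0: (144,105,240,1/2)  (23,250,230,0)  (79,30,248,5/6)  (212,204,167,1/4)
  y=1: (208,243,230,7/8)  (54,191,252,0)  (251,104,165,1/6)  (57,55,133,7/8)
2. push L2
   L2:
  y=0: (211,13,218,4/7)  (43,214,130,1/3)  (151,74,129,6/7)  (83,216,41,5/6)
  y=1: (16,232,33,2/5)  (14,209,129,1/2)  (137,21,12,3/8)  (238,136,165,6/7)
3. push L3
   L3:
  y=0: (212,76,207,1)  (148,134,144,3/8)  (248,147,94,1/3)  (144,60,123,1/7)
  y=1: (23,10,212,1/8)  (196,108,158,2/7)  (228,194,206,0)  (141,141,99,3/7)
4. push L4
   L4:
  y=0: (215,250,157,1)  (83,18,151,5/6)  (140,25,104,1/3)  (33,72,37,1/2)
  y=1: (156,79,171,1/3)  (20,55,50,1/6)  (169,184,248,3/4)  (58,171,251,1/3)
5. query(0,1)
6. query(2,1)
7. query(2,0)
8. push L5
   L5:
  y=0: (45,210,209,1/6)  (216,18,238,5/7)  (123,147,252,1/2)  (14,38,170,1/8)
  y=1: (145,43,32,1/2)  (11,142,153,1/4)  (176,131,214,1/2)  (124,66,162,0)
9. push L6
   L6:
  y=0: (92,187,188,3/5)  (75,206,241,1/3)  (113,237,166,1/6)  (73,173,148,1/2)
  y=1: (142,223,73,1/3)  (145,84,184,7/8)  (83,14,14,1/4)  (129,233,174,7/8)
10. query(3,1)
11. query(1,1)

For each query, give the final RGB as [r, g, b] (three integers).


(0,1) stack=L1,L2,L3,L4; from [0,0,0]:
after L1 α=7/8: [182, 1701/8, 805/4]
after L2 α=2/5: [578/5, 1763/8, 2679/20]
after L3 α=1/8: [4161/40, 12421/64, 22993/160]
after L4 α=1/3: [2427/20, 4983/32, 36673/240]
→ [121, 156, 153]

query (2,1) [L1,L2,L3,L4] — begin 0,0,0
after L1 α=1/6: [251/6, 52/3, 55/2]
after L2 α=3/8: [3721/48, 449/24, 347/16]
after L3 α=0: [3721/48, 449/24, 347/16]
after L4 α=3/4: [28057/192, 13697/96, 12251/64]
→ [146, 143, 191]

query (2,0) [L1,L2,L3,L4] — begin 0,0,0
after L1 α=5/6: [395/6, 25, 620/3]
after L2 α=6/7: [833/6, 67, 2942/21]
after L3 α=1/3: [1577/9, 281/3, 7858/63]
after L4 α=1/3: [4414/27, 637/9, 22268/189]
rounded: [163, 71, 118]

query (3,1) [L1,L2,L3,L4,L5,L6] — begin 0,0,0
L1 α=7/8: [399/8, 385/8, 931/8]
L2 α=6/7: [1689/8, 6913/56, 8851/56]
L3 α=3/7: [2535/14, 12835/98, 13009/98]
L4 α=1/3: [2941/21, 21214/147, 8436/49]
L5 α=0: [2941/21, 21214/147, 8436/49]
L6 α=7/8: [2738/21, 260971/1176, 34059/196]
→ [130, 222, 174]

query (1,1) [L1,L2,L3,L4,L5,L6] — begin 0,0,0
L1 α=0: [0, 0, 0]
L2 α=1/2: [7, 209/2, 129/2]
L3 α=2/7: [61, 211/2, 1277/14]
L4 α=1/6: [325/6, 1165/12, 7085/84]
L5 α=1/4: [347/8, 1733/16, 11369/112]
L6 α=7/8: [8467/64, 11141/128, 155625/896]
rounded: [132, 87, 174]
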